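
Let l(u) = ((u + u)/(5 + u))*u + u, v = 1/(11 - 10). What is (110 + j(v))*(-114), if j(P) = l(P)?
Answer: -12692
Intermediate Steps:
v = 1 (v = 1/1 = 1)
l(u) = u + 2*u²/(5 + u) (l(u) = ((2*u)/(5 + u))*u + u = (2*u/(5 + u))*u + u = 2*u²/(5 + u) + u = u + 2*u²/(5 + u))
j(P) = P*(5 + 3*P)/(5 + P)
(110 + j(v))*(-114) = (110 + 1*(5 + 3*1)/(5 + 1))*(-114) = (110 + 1*(5 + 3)/6)*(-114) = (110 + 1*(⅙)*8)*(-114) = (110 + 4/3)*(-114) = (334/3)*(-114) = -12692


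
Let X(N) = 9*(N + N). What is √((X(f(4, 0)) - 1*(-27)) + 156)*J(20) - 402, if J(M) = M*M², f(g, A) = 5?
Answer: -402 + 8000*√273 ≈ 1.3178e+5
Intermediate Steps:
J(M) = M³
X(N) = 18*N (X(N) = 9*(2*N) = 18*N)
√((X(f(4, 0)) - 1*(-27)) + 156)*J(20) - 402 = √((18*5 - 1*(-27)) + 156)*20³ - 402 = √((90 + 27) + 156)*8000 - 402 = √(117 + 156)*8000 - 402 = √273*8000 - 402 = 8000*√273 - 402 = -402 + 8000*√273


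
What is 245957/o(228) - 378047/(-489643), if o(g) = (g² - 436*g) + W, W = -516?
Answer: -102307550171/23473485420 ≈ -4.3584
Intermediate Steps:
o(g) = -516 + g² - 436*g (o(g) = (g² - 436*g) - 516 = -516 + g² - 436*g)
245957/o(228) - 378047/(-489643) = 245957/(-516 + 228² - 436*228) - 378047/(-489643) = 245957/(-516 + 51984 - 99408) - 378047*(-1/489643) = 245957/(-47940) + 378047/489643 = 245957*(-1/47940) + 378047/489643 = -245957/47940 + 378047/489643 = -102307550171/23473485420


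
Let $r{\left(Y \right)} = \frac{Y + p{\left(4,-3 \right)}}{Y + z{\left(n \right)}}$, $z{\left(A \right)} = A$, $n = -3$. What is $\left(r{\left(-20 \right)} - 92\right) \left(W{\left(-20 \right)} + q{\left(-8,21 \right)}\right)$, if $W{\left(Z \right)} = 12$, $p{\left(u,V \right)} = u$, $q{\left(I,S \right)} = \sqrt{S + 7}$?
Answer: $- \frac{25200}{23} - \frac{4200 \sqrt{7}}{23} \approx -1578.8$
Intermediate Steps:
$q{\left(I,S \right)} = \sqrt{7 + S}$
$r{\left(Y \right)} = \frac{4 + Y}{-3 + Y}$ ($r{\left(Y \right)} = \frac{Y + 4}{Y - 3} = \frac{4 + Y}{-3 + Y}$)
$\left(r{\left(-20 \right)} - 92\right) \left(W{\left(-20 \right)} + q{\left(-8,21 \right)}\right) = \left(\frac{4 - 20}{-3 - 20} - 92\right) \left(12 + \sqrt{7 + 21}\right) = \left(\frac{1}{-23} \left(-16\right) - 92\right) \left(12 + \sqrt{28}\right) = \left(\left(- \frac{1}{23}\right) \left(-16\right) - 92\right) \left(12 + 2 \sqrt{7}\right) = \left(\frac{16}{23} - 92\right) \left(12 + 2 \sqrt{7}\right) = - \frac{2100 \left(12 + 2 \sqrt{7}\right)}{23} = - \frac{25200}{23} - \frac{4200 \sqrt{7}}{23}$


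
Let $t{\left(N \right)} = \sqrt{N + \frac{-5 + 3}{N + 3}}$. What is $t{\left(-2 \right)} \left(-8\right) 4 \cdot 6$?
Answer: $- 384 i \approx - 384.0 i$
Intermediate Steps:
$t{\left(N \right)} = \sqrt{N - \frac{2}{3 + N}}$
$t{\left(-2 \right)} \left(-8\right) 4 \cdot 6 = \sqrt{\frac{-2 - 2 \left(3 - 2\right)}{3 - 2}} \left(-8\right) 4 \cdot 6 = \sqrt{\frac{-2 - 2}{1}} \left(-8\right) 24 = \sqrt{1 \left(-2 - 2\right)} \left(-8\right) 24 = \sqrt{1 \left(-4\right)} \left(-8\right) 24 = \sqrt{-4} \left(-8\right) 24 = 2 i \left(-8\right) 24 = - 16 i 24 = - 384 i$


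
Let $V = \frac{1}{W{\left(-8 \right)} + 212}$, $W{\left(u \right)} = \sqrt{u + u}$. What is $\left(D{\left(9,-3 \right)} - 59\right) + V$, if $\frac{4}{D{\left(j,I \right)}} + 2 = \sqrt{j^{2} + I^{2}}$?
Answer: $- \frac{28468641}{483320} - \frac{i}{11240} + \frac{6 \sqrt{10}}{43} \approx -58.461 - 8.8968 \cdot 10^{-5} i$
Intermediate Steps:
$W{\left(u \right)} = \sqrt{2} \sqrt{u}$ ($W{\left(u \right)} = \sqrt{2 u} = \sqrt{2} \sqrt{u}$)
$D{\left(j,I \right)} = \frac{4}{-2 + \sqrt{I^{2} + j^{2}}}$ ($D{\left(j,I \right)} = \frac{4}{-2 + \sqrt{j^{2} + I^{2}}} = \frac{4}{-2 + \sqrt{I^{2} + j^{2}}}$)
$V = \frac{212 - 4 i}{44960}$ ($V = \frac{1}{\sqrt{2} \sqrt{-8} + 212} = \frac{1}{\sqrt{2} \cdot 2 i \sqrt{2} + 212} = \frac{1}{4 i + 212} = \frac{1}{212 + 4 i} = \frac{212 - 4 i}{44960} \approx 0.0047153 - 8.8968 \cdot 10^{-5} i$)
$\left(D{\left(9,-3 \right)} - 59\right) + V = \left(\frac{4}{-2 + \sqrt{\left(-3\right)^{2} + 9^{2}}} - 59\right) + \left(\frac{53}{11240} - \frac{i}{11240}\right) = \left(\frac{4}{-2 + \sqrt{9 + 81}} - 59\right) + \left(\frac{53}{11240} - \frac{i}{11240}\right) = \left(\frac{4}{-2 + \sqrt{90}} - 59\right) + \left(\frac{53}{11240} - \frac{i}{11240}\right) = \left(\frac{4}{-2 + 3 \sqrt{10}} - 59\right) + \left(\frac{53}{11240} - \frac{i}{11240}\right) = \left(-59 + \frac{4}{-2 + 3 \sqrt{10}}\right) + \left(\frac{53}{11240} - \frac{i}{11240}\right) = - \frac{663107}{11240} + \frac{4}{-2 + 3 \sqrt{10}} - \frac{i}{11240}$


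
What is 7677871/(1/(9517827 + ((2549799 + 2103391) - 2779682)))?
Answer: 87461200647785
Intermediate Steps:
7677871/(1/(9517827 + ((2549799 + 2103391) - 2779682))) = 7677871/(1/(9517827 + (4653190 - 2779682))) = 7677871/(1/(9517827 + 1873508)) = 7677871/(1/11391335) = 7677871*11391335 = 87461200647785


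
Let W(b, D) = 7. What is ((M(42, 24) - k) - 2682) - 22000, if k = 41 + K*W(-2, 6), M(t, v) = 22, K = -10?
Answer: -24631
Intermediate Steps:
k = -29 (k = 41 - 10*7 = 41 - 70 = -29)
((M(42, 24) - k) - 2682) - 22000 = ((22 - 1*(-29)) - 2682) - 22000 = ((22 + 29) - 2682) - 22000 = (51 - 2682) - 22000 = -2631 - 22000 = -24631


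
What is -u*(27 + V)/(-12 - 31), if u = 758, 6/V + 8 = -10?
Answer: 60640/129 ≈ 470.08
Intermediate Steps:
V = -1/3 (V = 6/(-8 - 10) = 6/(-18) = 6*(-1/18) = -1/3 ≈ -0.33333)
-u*(27 + V)/(-12 - 31) = -758*(27 - 1/3)/(-12 - 31) = -758*(80/3)/(-43) = -758*(80/3)*(-1/43) = -758*(-80)/129 = -1*(-60640/129) = 60640/129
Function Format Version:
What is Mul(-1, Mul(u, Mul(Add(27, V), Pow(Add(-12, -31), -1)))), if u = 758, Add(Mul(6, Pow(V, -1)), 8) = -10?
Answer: Rational(60640, 129) ≈ 470.08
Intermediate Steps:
V = Rational(-1, 3) (V = Mul(6, Pow(Add(-8, -10), -1)) = Mul(6, Pow(-18, -1)) = Mul(6, Rational(-1, 18)) = Rational(-1, 3) ≈ -0.33333)
Mul(-1, Mul(u, Mul(Add(27, V), Pow(Add(-12, -31), -1)))) = Mul(-1, Mul(758, Mul(Add(27, Rational(-1, 3)), Pow(Add(-12, -31), -1)))) = Mul(-1, Mul(758, Mul(Rational(80, 3), Pow(-43, -1)))) = Mul(-1, Mul(758, Mul(Rational(80, 3), Rational(-1, 43)))) = Mul(-1, Mul(758, Rational(-80, 129))) = Mul(-1, Rational(-60640, 129)) = Rational(60640, 129)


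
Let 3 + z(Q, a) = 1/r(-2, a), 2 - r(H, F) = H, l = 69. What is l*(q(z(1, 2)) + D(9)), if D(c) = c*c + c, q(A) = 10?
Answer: 6900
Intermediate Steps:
r(H, F) = 2 - H
z(Q, a) = -11/4 (z(Q, a) = -3 + 1/(2 - 1*(-2)) = -3 + 1/(2 + 2) = -3 + 1/4 = -11/4)
D(c) = c + c**2 (D(c) = c**2 + c = c + c**2)
l*(q(z(1, 2)) + D(9)) = 69*(10 + 9*(1 + 9)) = 69*(10 + 9*10) = 69*(10 + 90) = 69*100 = 6900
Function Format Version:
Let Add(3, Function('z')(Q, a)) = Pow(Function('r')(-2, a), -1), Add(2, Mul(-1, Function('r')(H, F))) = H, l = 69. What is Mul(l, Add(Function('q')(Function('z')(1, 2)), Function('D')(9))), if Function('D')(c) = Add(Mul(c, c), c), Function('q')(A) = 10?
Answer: 6900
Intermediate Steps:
Function('r')(H, F) = Add(2, Mul(-1, H))
Function('z')(Q, a) = Rational(-11, 4) (Function('z')(Q, a) = Add(-3, Pow(Add(2, Mul(-1, -2)), -1)) = Add(-3, Pow(Add(2, 2), -1)) = Add(-3, Pow(4, -1)) = Add(-3, Rational(1, 4)) = Rational(-11, 4))
Function('D')(c) = Add(c, Pow(c, 2)) (Function('D')(c) = Add(Pow(c, 2), c) = Add(c, Pow(c, 2)))
Mul(l, Add(Function('q')(Function('z')(1, 2)), Function('D')(9))) = Mul(69, Add(10, Mul(9, Add(1, 9)))) = Mul(69, Add(10, Mul(9, 10))) = Mul(69, Add(10, 90)) = Mul(69, 100) = 6900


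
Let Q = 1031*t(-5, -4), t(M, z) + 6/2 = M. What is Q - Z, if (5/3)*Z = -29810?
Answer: 9638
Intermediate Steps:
Z = -17886 (Z = (⅗)*(-29810) = -17886)
t(M, z) = -3 + M
Q = -8248 (Q = 1031*(-3 - 5) = 1031*(-8) = -8248)
Q - Z = -8248 - 1*(-17886) = -8248 + 17886 = 9638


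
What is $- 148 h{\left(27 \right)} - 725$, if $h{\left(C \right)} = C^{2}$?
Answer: $-108617$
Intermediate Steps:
$- 148 h{\left(27 \right)} - 725 = - 148 \cdot 27^{2} - 725 = \left(-148\right) 729 - 725 = -107892 - 725 = -108617$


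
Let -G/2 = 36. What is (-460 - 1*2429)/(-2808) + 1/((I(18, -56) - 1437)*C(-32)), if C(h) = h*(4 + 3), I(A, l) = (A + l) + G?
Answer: 27425/26656 ≈ 1.0288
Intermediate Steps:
G = -72 (G = -2*36 = -72)
I(A, l) = -72 + A + l (I(A, l) = (A + l) - 72 = -72 + A + l)
C(h) = 7*h (C(h) = h*7 = 7*h)
(-460 - 1*2429)/(-2808) + 1/((I(18, -56) - 1437)*C(-32)) = (-460 - 1*2429)/(-2808) + 1/(((-72 + 18 - 56) - 1437)*((7*(-32)))) = (-460 - 2429)*(-1/2808) + 1/(-110 - 1437*(-224)) = -2889*(-1/2808) - 1/224/(-1547) = 107/104 - 1/1547*(-1/224) = 107/104 + 1/346528 = 27425/26656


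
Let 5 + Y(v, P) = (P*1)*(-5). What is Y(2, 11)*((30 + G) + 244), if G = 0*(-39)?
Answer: -16440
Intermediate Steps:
G = 0
Y(v, P) = -5 - 5*P (Y(v, P) = -5 + (P*1)*(-5) = -5 + P*(-5) = -5 - 5*P)
Y(2, 11)*((30 + G) + 244) = (-5 - 5*11)*((30 + 0) + 244) = (-5 - 55)*(30 + 244) = -60*274 = -16440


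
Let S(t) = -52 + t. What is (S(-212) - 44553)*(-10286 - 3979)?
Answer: 639314505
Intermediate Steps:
(S(-212) - 44553)*(-10286 - 3979) = ((-52 - 212) - 44553)*(-10286 - 3979) = (-264 - 44553)*(-14265) = -44817*(-14265) = 639314505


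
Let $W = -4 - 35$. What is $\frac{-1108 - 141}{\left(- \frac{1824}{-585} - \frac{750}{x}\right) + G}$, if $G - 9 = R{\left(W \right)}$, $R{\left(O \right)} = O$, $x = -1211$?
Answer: $\frac{294945105}{6201812} \approx 47.558$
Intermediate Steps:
$W = -39$ ($W = -4 - 35 = -39$)
$G = -30$ ($G = 9 - 39 = -30$)
$\frac{-1108 - 141}{\left(- \frac{1824}{-585} - \frac{750}{x}\right) + G} = \frac{-1108 - 141}{\left(- \frac{1824}{-585} - \frac{750}{-1211}\right) - 30} = - \frac{1249}{\left(\left(-1824\right) \left(- \frac{1}{585}\right) - - \frac{750}{1211}\right) - 30} = - \frac{1249}{\left(\frac{608}{195} + \frac{750}{1211}\right) - 30} = - \frac{1249}{\frac{882538}{236145} - 30} = - \frac{1249}{- \frac{6201812}{236145}} = \left(-1249\right) \left(- \frac{236145}{6201812}\right) = \frac{294945105}{6201812}$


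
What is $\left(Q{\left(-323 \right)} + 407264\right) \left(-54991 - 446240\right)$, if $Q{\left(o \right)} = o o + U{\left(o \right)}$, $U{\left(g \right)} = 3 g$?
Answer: $-255940578144$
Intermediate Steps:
$Q{\left(o \right)} = o^{2} + 3 o$ ($Q{\left(o \right)} = o o + 3 o = o^{2} + 3 o$)
$\left(Q{\left(-323 \right)} + 407264\right) \left(-54991 - 446240\right) = \left(- 323 \left(3 - 323\right) + 407264\right) \left(-54991 - 446240\right) = \left(\left(-323\right) \left(-320\right) + 407264\right) \left(-501231\right) = \left(103360 + 407264\right) \left(-501231\right) = 510624 \left(-501231\right) = -255940578144$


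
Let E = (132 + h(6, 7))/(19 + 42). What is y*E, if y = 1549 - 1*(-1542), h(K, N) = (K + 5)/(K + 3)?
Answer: 3706109/549 ≈ 6750.7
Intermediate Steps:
h(K, N) = (5 + K)/(3 + K)
E = 1199/549 (E = (132 + (5 + 6)/(3 + 6))/(19 + 42) = (132 + 11/9)/61 = (132 + (1/9)*11)*(1/61) = (132 + 11/9)*(1/61) = (1199/9)*(1/61) = 1199/549 ≈ 2.1840)
y = 3091 (y = 1549 + 1542 = 3091)
y*E = 3091*(1199/549) = 3706109/549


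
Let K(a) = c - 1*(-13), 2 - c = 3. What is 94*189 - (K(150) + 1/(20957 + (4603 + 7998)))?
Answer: 595788731/33558 ≈ 17754.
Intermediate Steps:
c = -1 (c = 2 - 1*3 = 2 - 3 = -1)
K(a) = 12 (K(a) = -1 - 1*(-13) = -1 + 13 = 12)
94*189 - (K(150) + 1/(20957 + (4603 + 7998))) = 94*189 - (12 + 1/(20957 + (4603 + 7998))) = 17766 - (12 + 1/(20957 + 12601)) = 17766 - (12 + 1/33558) = 17766 - 1*402697/33558 = 17766 - 402697/33558 = 595788731/33558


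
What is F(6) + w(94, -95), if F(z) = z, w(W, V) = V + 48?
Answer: -41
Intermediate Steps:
w(W, V) = 48 + V
F(6) + w(94, -95) = 6 + (48 - 95) = 6 - 47 = -41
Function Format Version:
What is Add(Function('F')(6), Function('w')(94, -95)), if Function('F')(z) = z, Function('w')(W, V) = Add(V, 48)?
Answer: -41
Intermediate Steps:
Function('w')(W, V) = Add(48, V)
Add(Function('F')(6), Function('w')(94, -95)) = Add(6, Add(48, -95)) = Add(6, -47) = -41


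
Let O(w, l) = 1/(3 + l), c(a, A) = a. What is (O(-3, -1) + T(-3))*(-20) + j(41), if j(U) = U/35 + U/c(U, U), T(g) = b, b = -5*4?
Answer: 13726/35 ≈ 392.17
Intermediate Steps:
b = -20
T(g) = -20
j(U) = 1 + U/35 (j(U) = U/35 + U/U = U*(1/35) + 1 = U/35 + 1 = 1 + U/35)
(O(-3, -1) + T(-3))*(-20) + j(41) = (1/(3 - 1) - 20)*(-20) + (1 + (1/35)*41) = (1/2 - 20)*(-20) + (1 + 41/35) = (½ - 20)*(-20) + 76/35 = -39/2*(-20) + 76/35 = 390 + 76/35 = 13726/35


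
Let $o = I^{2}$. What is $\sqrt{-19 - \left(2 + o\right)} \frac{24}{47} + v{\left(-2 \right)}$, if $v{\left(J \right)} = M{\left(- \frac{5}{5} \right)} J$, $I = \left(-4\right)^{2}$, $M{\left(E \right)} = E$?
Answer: $2 + \frac{24 i \sqrt{277}}{47} \approx 2.0 + 8.4987 i$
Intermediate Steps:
$I = 16$
$o = 256$ ($o = 16^{2} = 256$)
$v{\left(J \right)} = - J$ ($v{\left(J \right)} = - \frac{5}{5} J = \left(-5\right) \frac{1}{5} J = - J$)
$\sqrt{-19 - \left(2 + o\right)} \frac{24}{47} + v{\left(-2 \right)} = \sqrt{-19 - 258} \cdot \frac{24}{47} - -2 = \sqrt{-19 - 258} \cdot 24 \cdot \frac{1}{47} + 2 = \sqrt{-19 - 258} \cdot \frac{24}{47} + 2 = \sqrt{-277} \cdot \frac{24}{47} + 2 = i \sqrt{277} \cdot \frac{24}{47} + 2 = \frac{24 i \sqrt{277}}{47} + 2 = 2 + \frac{24 i \sqrt{277}}{47}$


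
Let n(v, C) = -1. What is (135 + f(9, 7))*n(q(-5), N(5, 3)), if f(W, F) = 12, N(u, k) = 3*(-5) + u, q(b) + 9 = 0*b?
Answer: -147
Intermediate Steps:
q(b) = -9 (q(b) = -9 + 0*b = -9 + 0 = -9)
N(u, k) = -15 + u
(135 + f(9, 7))*n(q(-5), N(5, 3)) = (135 + 12)*(-1) = 147*(-1) = -147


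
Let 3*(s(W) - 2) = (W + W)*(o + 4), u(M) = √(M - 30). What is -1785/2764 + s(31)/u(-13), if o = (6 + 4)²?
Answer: -1785/2764 - 6454*I*√43/129 ≈ -0.6458 - 328.08*I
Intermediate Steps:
o = 100 (o = 10² = 100)
u(M) = √(-30 + M)
s(W) = 2 + 208*W/3 (s(W) = 2 + ((W + W)*(100 + 4))/3 = 2 + ((2*W)*104)/3 = 2 + (208*W)/3 = 2 + 208*W/3)
-1785/2764 + s(31)/u(-13) = -1785/2764 + (2 + (208/3)*31)/(√(-30 - 13)) = -1785*1/2764 + (2 + 6448/3)/(√(-43)) = -1785/2764 + 6454/(3*((I*√43))) = -1785/2764 + 6454*(-I*√43/43)/3 = -1785/2764 - 6454*I*√43/129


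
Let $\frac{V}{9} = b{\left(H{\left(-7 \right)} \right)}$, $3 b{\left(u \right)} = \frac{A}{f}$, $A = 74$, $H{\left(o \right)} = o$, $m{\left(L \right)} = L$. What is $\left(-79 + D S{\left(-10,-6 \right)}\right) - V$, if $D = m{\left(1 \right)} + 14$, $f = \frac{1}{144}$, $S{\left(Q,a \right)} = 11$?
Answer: $-31882$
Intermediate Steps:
$f = \frac{1}{144} \approx 0.0069444$
$D = 15$ ($D = 1 + 14 = 15$)
$b{\left(u \right)} = 3552$ ($b{\left(u \right)} = \frac{74 \frac{1}{\frac{1}{144}}}{3} = \frac{74 \cdot 144}{3} = \frac{1}{3} \cdot 10656 = 3552$)
$V = 31968$ ($V = 9 \cdot 3552 = 31968$)
$\left(-79 + D S{\left(-10,-6 \right)}\right) - V = \left(-79 + 15 \cdot 11\right) - 31968 = \left(-79 + 165\right) - 31968 = 86 - 31968 = -31882$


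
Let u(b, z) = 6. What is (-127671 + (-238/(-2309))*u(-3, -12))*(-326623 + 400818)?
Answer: -21872011641645/2309 ≈ -9.4725e+9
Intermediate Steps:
(-127671 + (-238/(-2309))*u(-3, -12))*(-326623 + 400818) = (-127671 - 238/(-2309)*6)*(-326623 + 400818) = (-127671 - 238*(-1/2309)*6)*74195 = (-127671 + (238/2309)*6)*74195 = (-127671 + 1428/2309)*74195 = -294790911/2309*74195 = -21872011641645/2309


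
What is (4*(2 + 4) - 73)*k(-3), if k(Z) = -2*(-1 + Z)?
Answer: -392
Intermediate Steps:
k(Z) = 2 - 2*Z
(4*(2 + 4) - 73)*k(-3) = (4*(2 + 4) - 73)*(2 - 2*(-3)) = (4*6 - 73)*(2 + 6) = (24 - 73)*8 = -49*8 = -392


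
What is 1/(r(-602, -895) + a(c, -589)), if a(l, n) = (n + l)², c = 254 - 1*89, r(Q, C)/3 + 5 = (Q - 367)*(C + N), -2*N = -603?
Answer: 2/3810131 ≈ 5.2492e-7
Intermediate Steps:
N = 603/2 (N = -½*(-603) = 603/2 ≈ 301.50)
r(Q, C) = -15 + 3*(-367 + Q)*(603/2 + C) (r(Q, C) = -15 + 3*((Q - 367)*(C + 603/2)) = -15 + 3*((-367 + Q)*(603/2 + C)) = -15 + 3*(-367 + Q)*(603/2 + C))
c = 165 (c = 254 - 89 = 165)
a(l, n) = (l + n)²
1/(r(-602, -895) + a(c, -589)) = 1/((-663933/2 - 1101*(-895) + (1809/2)*(-602) + 3*(-895)*(-602)) + (165 - 589)²) = 1/((-663933/2 + 985395 - 544509 + 1616370) + (-424)²) = 1/(3450579/2 + 179776) = 1/(3810131/2) = 2/3810131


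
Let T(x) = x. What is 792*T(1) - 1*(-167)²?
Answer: -27097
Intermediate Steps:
792*T(1) - 1*(-167)² = 792*1 - 1*(-167)² = 792 - 1*27889 = 792 - 27889 = -27097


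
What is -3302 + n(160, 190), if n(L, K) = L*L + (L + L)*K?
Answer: 83098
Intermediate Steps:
n(L, K) = L² + 2*K*L (n(L, K) = L² + (2*L)*K = L² + 2*K*L)
-3302 + n(160, 190) = -3302 + 160*(160 + 2*190) = -3302 + 160*(160 + 380) = -3302 + 160*540 = -3302 + 86400 = 83098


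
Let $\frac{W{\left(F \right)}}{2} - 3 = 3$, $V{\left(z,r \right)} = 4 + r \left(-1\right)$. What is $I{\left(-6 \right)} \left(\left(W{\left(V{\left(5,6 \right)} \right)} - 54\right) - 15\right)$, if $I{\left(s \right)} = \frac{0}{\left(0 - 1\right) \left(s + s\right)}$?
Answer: $0$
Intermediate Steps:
$V{\left(z,r \right)} = 4 - r$
$W{\left(F \right)} = 12$ ($W{\left(F \right)} = 6 + 2 \cdot 3 = 6 + 6 = 12$)
$I{\left(s \right)} = 0$ ($I{\left(s \right)} = \frac{0}{\left(-1\right) 2 s} = \frac{0}{\left(-2\right) s} = 0 \left(- \frac{1}{2 s}\right) = 0$)
$I{\left(-6 \right)} \left(\left(W{\left(V{\left(5,6 \right)} \right)} - 54\right) - 15\right) = 0 \left(\left(12 - 54\right) - 15\right) = 0 \left(-42 - 15\right) = 0 \left(-57\right) = 0$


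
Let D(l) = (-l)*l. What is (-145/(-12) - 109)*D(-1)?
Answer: 1163/12 ≈ 96.917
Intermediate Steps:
D(l) = -l²
(-145/(-12) - 109)*D(-1) = (-145/(-12) - 109)*(-1*(-1)²) = (-145*(-1/12) - 109)*(-1*1) = (145/12 - 109)*(-1) = -1163/12*(-1) = 1163/12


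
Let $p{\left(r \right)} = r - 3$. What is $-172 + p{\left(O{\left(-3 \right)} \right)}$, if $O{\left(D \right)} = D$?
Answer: $-178$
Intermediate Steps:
$p{\left(r \right)} = -3 + r$ ($p{\left(r \right)} = r - 3 = -3 + r$)
$-172 + p{\left(O{\left(-3 \right)} \right)} = -172 - 6 = -178$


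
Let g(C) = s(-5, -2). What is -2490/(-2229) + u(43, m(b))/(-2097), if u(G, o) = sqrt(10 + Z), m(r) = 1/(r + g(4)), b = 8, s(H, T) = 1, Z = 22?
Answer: 830/743 - 4*sqrt(2)/2097 ≈ 1.1144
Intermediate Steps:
g(C) = 1
m(r) = 1/(1 + r) (m(r) = 1/(r + 1) = 1/(1 + r))
u(G, o) = 4*sqrt(2) (u(G, o) = sqrt(10 + 22) = sqrt(32) = 4*sqrt(2))
-2490/(-2229) + u(43, m(b))/(-2097) = -2490/(-2229) + (4*sqrt(2))/(-2097) = -2490*(-1/2229) + (4*sqrt(2))*(-1/2097) = 830/743 - 4*sqrt(2)/2097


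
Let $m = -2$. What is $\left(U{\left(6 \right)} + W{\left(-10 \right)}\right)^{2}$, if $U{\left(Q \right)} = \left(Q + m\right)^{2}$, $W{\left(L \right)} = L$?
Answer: $36$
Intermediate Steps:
$U{\left(Q \right)} = \left(-2 + Q\right)^{2}$ ($U{\left(Q \right)} = \left(Q - 2\right)^{2} = \left(-2 + Q\right)^{2}$)
$\left(U{\left(6 \right)} + W{\left(-10 \right)}\right)^{2} = \left(\left(-2 + 6\right)^{2} - 10\right)^{2} = \left(4^{2} - 10\right)^{2} = \left(16 - 10\right)^{2} = 6^{2} = 36$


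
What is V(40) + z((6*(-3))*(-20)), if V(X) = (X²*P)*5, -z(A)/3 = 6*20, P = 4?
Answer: 31640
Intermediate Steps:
z(A) = -360 (z(A) = -18*20 = -3*120 = -360)
V(X) = 20*X² (V(X) = (X²*4)*5 = (4*X²)*5 = 20*X²)
V(40) + z((6*(-3))*(-20)) = 20*40² - 360 = 20*1600 - 360 = 32000 - 360 = 31640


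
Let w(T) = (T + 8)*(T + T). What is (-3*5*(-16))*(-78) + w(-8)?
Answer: -18720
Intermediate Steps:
w(T) = 2*T*(8 + T) (w(T) = (8 + T)*(2*T) = 2*T*(8 + T))
(-3*5*(-16))*(-78) + w(-8) = (-3*5*(-16))*(-78) + 2*(-8)*(8 - 8) = -15*(-16)*(-78) + 2*(-8)*0 = 240*(-78) + 0 = -18720 + 0 = -18720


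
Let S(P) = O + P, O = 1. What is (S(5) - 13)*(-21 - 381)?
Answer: 2814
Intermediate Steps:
S(P) = 1 + P
(S(5) - 13)*(-21 - 381) = ((1 + 5) - 13)*(-21 - 381) = (6 - 13)*(-402) = -7*(-402) = 2814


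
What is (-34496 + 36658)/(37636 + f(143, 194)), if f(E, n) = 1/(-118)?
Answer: 11092/193089 ≈ 0.057445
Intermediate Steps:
f(E, n) = -1/118
(-34496 + 36658)/(37636 + f(143, 194)) = (-34496 + 36658)/(37636 - 1/118) = 2162/(4441047/118) = 2162*(118/4441047) = 11092/193089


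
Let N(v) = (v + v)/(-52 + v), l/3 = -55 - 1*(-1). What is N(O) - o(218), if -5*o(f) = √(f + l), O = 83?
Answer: 166/31 + 2*√14/5 ≈ 6.8515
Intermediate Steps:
l = -162 (l = 3*(-55 - 1*(-1)) = 3*(-55 + 1) = 3*(-54) = -162)
o(f) = -√(-162 + f)/5 (o(f) = -√(f - 162)/5 = -√(-162 + f)/5)
N(v) = 2*v/(-52 + v) (N(v) = (2*v)/(-52 + v) = 2*v/(-52 + v))
N(O) - o(218) = 2*83/(-52 + 83) - (-1)*√(-162 + 218)/5 = 2*83/31 - (-1)*√56/5 = 2*83*(1/31) - (-1)*2*√14/5 = 166/31 - (-2)*√14/5 = 166/31 + 2*√14/5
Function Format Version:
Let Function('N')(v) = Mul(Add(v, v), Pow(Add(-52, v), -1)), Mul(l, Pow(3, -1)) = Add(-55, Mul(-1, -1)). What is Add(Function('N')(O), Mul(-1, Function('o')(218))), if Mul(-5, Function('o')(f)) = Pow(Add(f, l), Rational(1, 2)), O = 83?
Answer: Add(Rational(166, 31), Mul(Rational(2, 5), Pow(14, Rational(1, 2)))) ≈ 6.8515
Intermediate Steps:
l = -162 (l = Mul(3, Add(-55, Mul(-1, -1))) = Mul(3, Add(-55, 1)) = Mul(3, -54) = -162)
Function('o')(f) = Mul(Rational(-1, 5), Pow(Add(-162, f), Rational(1, 2))) (Function('o')(f) = Mul(Rational(-1, 5), Pow(Add(f, -162), Rational(1, 2))) = Mul(Rational(-1, 5), Pow(Add(-162, f), Rational(1, 2))))
Function('N')(v) = Mul(2, v, Pow(Add(-52, v), -1)) (Function('N')(v) = Mul(Mul(2, v), Pow(Add(-52, v), -1)) = Mul(2, v, Pow(Add(-52, v), -1)))
Add(Function('N')(O), Mul(-1, Function('o')(218))) = Add(Mul(2, 83, Pow(Add(-52, 83), -1)), Mul(-1, Mul(Rational(-1, 5), Pow(Add(-162, 218), Rational(1, 2))))) = Add(Mul(2, 83, Pow(31, -1)), Mul(-1, Mul(Rational(-1, 5), Pow(56, Rational(1, 2))))) = Add(Mul(2, 83, Rational(1, 31)), Mul(-1, Mul(Rational(-1, 5), Mul(2, Pow(14, Rational(1, 2)))))) = Add(Rational(166, 31), Mul(-1, Mul(Rational(-2, 5), Pow(14, Rational(1, 2))))) = Add(Rational(166, 31), Mul(Rational(2, 5), Pow(14, Rational(1, 2))))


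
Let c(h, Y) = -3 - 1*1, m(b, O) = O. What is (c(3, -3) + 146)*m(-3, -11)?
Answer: -1562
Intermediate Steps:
c(h, Y) = -4 (c(h, Y) = -3 - 1 = -4)
(c(3, -3) + 146)*m(-3, -11) = (-4 + 146)*(-11) = 142*(-11) = -1562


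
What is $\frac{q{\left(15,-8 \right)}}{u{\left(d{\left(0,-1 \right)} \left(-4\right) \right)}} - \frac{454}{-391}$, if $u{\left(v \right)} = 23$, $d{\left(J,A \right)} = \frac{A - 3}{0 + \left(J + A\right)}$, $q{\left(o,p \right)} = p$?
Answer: $\frac{318}{391} \approx 0.8133$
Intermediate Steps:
$d{\left(J,A \right)} = \frac{-3 + A}{A + J}$ ($d{\left(J,A \right)} = \frac{-3 + A}{0 + \left(A + J\right)} = \frac{-3 + A}{A + J}$)
$\frac{q{\left(15,-8 \right)}}{u{\left(d{\left(0,-1 \right)} \left(-4\right) \right)}} - \frac{454}{-391} = - \frac{8}{23} - \frac{454}{-391} = \left(-8\right) \frac{1}{23} - - \frac{454}{391} = - \frac{8}{23} + \frac{454}{391} = \frac{318}{391}$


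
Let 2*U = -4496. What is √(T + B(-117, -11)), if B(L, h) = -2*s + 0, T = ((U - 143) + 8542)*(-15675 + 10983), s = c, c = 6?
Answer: 2*I*√7215126 ≈ 5372.2*I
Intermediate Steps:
U = -2248 (U = (½)*(-4496) = -2248)
s = 6
T = -28860492 (T = ((-2248 - 143) + 8542)*(-15675 + 10983) = (-2391 + 8542)*(-4692) = 6151*(-4692) = -28860492)
B(L, h) = -12 (B(L, h) = -2*6 + 0 = -12 + 0 = -12)
√(T + B(-117, -11)) = √(-28860492 - 12) = √(-28860504) = 2*I*√7215126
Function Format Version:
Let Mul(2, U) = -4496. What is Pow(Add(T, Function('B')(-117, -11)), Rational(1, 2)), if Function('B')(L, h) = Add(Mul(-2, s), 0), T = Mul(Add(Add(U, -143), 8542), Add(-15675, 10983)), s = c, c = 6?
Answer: Mul(2, I, Pow(7215126, Rational(1, 2))) ≈ Mul(5372.2, I)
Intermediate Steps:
U = -2248 (U = Mul(Rational(1, 2), -4496) = -2248)
s = 6
T = -28860492 (T = Mul(Add(Add(-2248, -143), 8542), Add(-15675, 10983)) = Mul(Add(-2391, 8542), -4692) = Mul(6151, -4692) = -28860492)
Function('B')(L, h) = -12 (Function('B')(L, h) = Add(Mul(-2, 6), 0) = Add(-12, 0) = -12)
Pow(Add(T, Function('B')(-117, -11)), Rational(1, 2)) = Pow(Add(-28860492, -12), Rational(1, 2)) = Pow(-28860504, Rational(1, 2)) = Mul(2, I, Pow(7215126, Rational(1, 2)))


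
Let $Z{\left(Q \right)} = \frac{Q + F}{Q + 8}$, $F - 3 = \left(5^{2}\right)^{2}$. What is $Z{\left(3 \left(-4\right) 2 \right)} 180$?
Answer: $-6795$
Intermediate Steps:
$F = 628$ ($F = 3 + \left(5^{2}\right)^{2} = 3 + 25^{2} = 3 + 625 = 628$)
$Z{\left(Q \right)} = \frac{628 + Q}{8 + Q}$ ($Z{\left(Q \right)} = \frac{Q + 628}{Q + 8} = \frac{628 + Q}{8 + Q}$)
$Z{\left(3 \left(-4\right) 2 \right)} 180 = \frac{628 + 3 \left(-4\right) 2}{8 + 3 \left(-4\right) 2} \cdot 180 = \frac{628 - 24}{8 - 24} \cdot 180 = \frac{1}{-16} \cdot 604 \cdot 180 = \left(- \frac{1}{16}\right) 604 \cdot 180 = \left(- \frac{151}{4}\right) 180 = -6795$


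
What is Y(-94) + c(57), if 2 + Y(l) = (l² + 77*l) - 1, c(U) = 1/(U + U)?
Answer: 181831/114 ≈ 1595.0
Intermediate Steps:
c(U) = 1/(2*U)
Y(l) = -3 + l² + 77*l (Y(l) = -2 + ((l² + 77*l) - 1) = -2 + (-1 + l² + 77*l) = -3 + l² + 77*l)
Y(-94) + c(57) = (-3 + (-94)² + 77*(-94)) + (½)/57 = (-3 + 8836 - 7238) + (½)*(1/57) = 1595 + 1/114 = 181831/114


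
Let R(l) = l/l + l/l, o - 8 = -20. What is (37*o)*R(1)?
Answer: -888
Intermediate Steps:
o = -12 (o = 8 - 20 = -12)
R(l) = 2 (R(l) = 1 + 1 = 2)
(37*o)*R(1) = (37*(-12))*2 = -444*2 = -888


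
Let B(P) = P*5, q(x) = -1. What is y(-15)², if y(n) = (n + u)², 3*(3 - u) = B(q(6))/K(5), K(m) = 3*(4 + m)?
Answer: 874391437921/43046721 ≈ 20313.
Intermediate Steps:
K(m) = 12 + 3*m
B(P) = 5*P
u = 248/81 (u = 3 - 5*(-1)/(3*(12 + 3*5)) = 3 - (-5)/(3*(12 + 15)) = 3 - (-5)/(3*27) = 3 - ⅓*(-5/27) = 3 + 5/81 = 248/81 ≈ 3.0617)
y(n) = (248/81 + n)² (y(n) = (n + 248/81)² = (248/81 + n)²)
y(-15)² = ((248 + 81*(-15))²/6561)² = ((248 - 1215)²/6561)² = ((1/6561)*(-967)²)² = ((1/6561)*935089)² = (935089/6561)² = 874391437921/43046721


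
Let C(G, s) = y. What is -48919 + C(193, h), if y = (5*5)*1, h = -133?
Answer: -48894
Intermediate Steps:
y = 25 (y = 25*1 = 25)
C(G, s) = 25
-48919 + C(193, h) = -48919 + 25 = -48894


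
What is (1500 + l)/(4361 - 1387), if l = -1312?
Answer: 94/1487 ≈ 0.063215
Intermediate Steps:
(1500 + l)/(4361 - 1387) = (1500 - 1312)/(4361 - 1387) = 188/2974 = 188*(1/2974) = 94/1487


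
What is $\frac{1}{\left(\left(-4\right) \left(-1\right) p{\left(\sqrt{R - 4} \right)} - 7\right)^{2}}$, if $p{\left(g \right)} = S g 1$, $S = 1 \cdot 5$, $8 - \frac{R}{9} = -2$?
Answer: $\frac{1}{\left(7 - 20 \sqrt{86}\right)^{2}} \approx 3.1395 \cdot 10^{-5}$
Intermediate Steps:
$R = 90$ ($R = 72 - -18 = 72 + 18 = 90$)
$S = 5$
$p{\left(g \right)} = 5 g$ ($p{\left(g \right)} = 5 g 1 = 5 g$)
$\frac{1}{\left(\left(-4\right) \left(-1\right) p{\left(\sqrt{R - 4} \right)} - 7\right)^{2}} = \frac{1}{\left(\left(-4\right) \left(-1\right) 5 \sqrt{90 - 4} - 7\right)^{2}} = \frac{1}{\left(4 \cdot 5 \sqrt{86} - 7\right)^{2}} = \frac{1}{\left(20 \sqrt{86} - 7\right)^{2}} = \frac{1}{\left(-7 + 20 \sqrt{86}\right)^{2}}$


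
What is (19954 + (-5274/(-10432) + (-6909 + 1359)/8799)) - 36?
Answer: 304714165425/15298528 ≈ 19918.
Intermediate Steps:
(19954 + (-5274/(-10432) + (-6909 + 1359)/8799)) - 36 = (19954 + (-5274*(-1/10432) - 5550*1/8799)) - 36 = (19954 + (2637/5216 - 1850/2933)) - 36 = (19954 - 1915279/15298528) - 36 = 305264912433/15298528 - 36 = 304714165425/15298528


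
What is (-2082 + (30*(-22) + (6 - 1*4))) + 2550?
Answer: -190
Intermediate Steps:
(-2082 + (30*(-22) + (6 - 1*4))) + 2550 = (-2082 + (-660 + (6 - 4))) + 2550 = (-2082 + (-660 + 2)) + 2550 = (-2082 - 658) + 2550 = -2740 + 2550 = -190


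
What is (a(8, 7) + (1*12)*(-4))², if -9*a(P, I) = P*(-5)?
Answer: 153664/81 ≈ 1897.1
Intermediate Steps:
a(P, I) = 5*P/9 (a(P, I) = -P*(-5)/9 = -(-5)*P/9 = 5*P/9)
(a(8, 7) + (1*12)*(-4))² = ((5/9)*8 + (1*12)*(-4))² = (40/9 + 12*(-4))² = (40/9 - 48)² = (-392/9)² = 153664/81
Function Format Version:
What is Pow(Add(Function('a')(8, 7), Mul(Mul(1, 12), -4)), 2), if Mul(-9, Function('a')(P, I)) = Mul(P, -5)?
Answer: Rational(153664, 81) ≈ 1897.1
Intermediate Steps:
Function('a')(P, I) = Mul(Rational(5, 9), P) (Function('a')(P, I) = Mul(Rational(-1, 9), Mul(P, -5)) = Mul(Rational(-1, 9), Mul(-5, P)) = Mul(Rational(5, 9), P))
Pow(Add(Function('a')(8, 7), Mul(Mul(1, 12), -4)), 2) = Pow(Add(Mul(Rational(5, 9), 8), Mul(Mul(1, 12), -4)), 2) = Pow(Add(Rational(40, 9), Mul(12, -4)), 2) = Pow(Add(Rational(40, 9), -48), 2) = Pow(Rational(-392, 9), 2) = Rational(153664, 81)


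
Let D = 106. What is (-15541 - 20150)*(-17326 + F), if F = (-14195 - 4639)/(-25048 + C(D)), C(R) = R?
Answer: 2570503045713/4157 ≈ 6.1836e+8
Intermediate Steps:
F = 3139/4157 (F = (-14195 - 4639)/(-25048 + 106) = -18834/(-24942) = -18834*(-1/24942) = 3139/4157 ≈ 0.75511)
(-15541 - 20150)*(-17326 + F) = (-15541 - 20150)*(-17326 + 3139/4157) = -35691*(-72021043/4157) = 2570503045713/4157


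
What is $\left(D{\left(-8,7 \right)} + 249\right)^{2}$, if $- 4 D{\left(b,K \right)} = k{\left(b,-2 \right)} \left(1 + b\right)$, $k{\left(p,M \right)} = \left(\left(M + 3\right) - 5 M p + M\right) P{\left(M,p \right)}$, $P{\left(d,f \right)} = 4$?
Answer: $105625$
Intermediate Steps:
$k{\left(p,M \right)} = 4 M - 20 M p \left(3 + M\right)$ ($k{\left(p,M \right)} = \left(\left(M + 3\right) - 5 M p + M\right) 4 = \left(\left(3 + M\right) \left(- 5 M p\right) + M\right) 4 = \left(- 5 M p \left(3 + M\right) + M\right) 4 = \left(M - 5 M p \left(3 + M\right)\right) 4 = 4 M - 20 M p \left(3 + M\right)$)
$D{\left(b,K \right)} = - \frac{\left(1 + b\right) \left(-8 + 40 b\right)}{4}$ ($D{\left(b,K \right)} = - \frac{4 \left(-2\right) \left(1 - 15 b - - 10 b\right) \left(1 + b\right)}{4} = - \frac{4 \left(-2\right) \left(1 - 15 b + 10 b\right) \left(1 + b\right)}{4} = - \frac{4 \left(-2\right) \left(1 - 5 b\right) \left(1 + b\right)}{4} = - \frac{\left(-8 + 40 b\right) \left(1 + b\right)}{4} = - \frac{\left(1 + b\right) \left(-8 + 40 b\right)}{4}$)
$\left(D{\left(-8,7 \right)} + 249\right)^{2} = \left(\left(2 - 10 \left(-8\right)^{2} - -64\right) + 249\right)^{2} = \left(\left(2 - 640 + 64\right) + 249\right)^{2} = \left(-574 + 249\right)^{2} = \left(-325\right)^{2} = 105625$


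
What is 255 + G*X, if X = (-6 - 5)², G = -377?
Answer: -45362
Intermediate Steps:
X = 121 (X = (-11)² = 121)
255 + G*X = 255 - 377*121 = 255 - 45617 = -45362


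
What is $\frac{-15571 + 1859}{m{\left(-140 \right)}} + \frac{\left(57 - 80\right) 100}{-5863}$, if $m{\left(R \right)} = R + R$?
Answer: $\frac{10129682}{205205} \approx 49.364$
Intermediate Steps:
$m{\left(R \right)} = 2 R$
$\frac{-15571 + 1859}{m{\left(-140 \right)}} + \frac{\left(57 - 80\right) 100}{-5863} = \frac{-15571 + 1859}{2 \left(-140\right)} + \frac{\left(57 - 80\right) 100}{-5863} = - \frac{13712}{-280} + \left(-23\right) 100 \left(- \frac{1}{5863}\right) = \left(-13712\right) \left(- \frac{1}{280}\right) - - \frac{2300}{5863} = \frac{1714}{35} + \frac{2300}{5863} = \frac{10129682}{205205}$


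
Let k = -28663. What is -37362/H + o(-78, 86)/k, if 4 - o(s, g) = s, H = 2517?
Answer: -357037800/24048257 ≈ -14.847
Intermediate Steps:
o(s, g) = 4 - s
-37362/H + o(-78, 86)/k = -37362/2517 + (4 - 1*(-78))/(-28663) = -37362*1/2517 + (4 + 78)*(-1/28663) = -12454/839 + 82*(-1/28663) = -12454/839 - 82/28663 = -357037800/24048257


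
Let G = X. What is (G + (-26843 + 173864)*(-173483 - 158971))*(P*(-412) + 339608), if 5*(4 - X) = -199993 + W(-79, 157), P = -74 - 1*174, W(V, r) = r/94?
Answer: -1014888708389636836/47 ≈ -2.1593e+16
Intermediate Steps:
W(V, r) = r/94 (W(V, r) = r*(1/94) = r/94)
P = -248 (P = -74 - 174 = -248)
X = 3760213/94 (X = 4 - (-199993 + (1/94)*157)/5 = 4 - (-199993 + 157/94)/5 = 4 - ⅕*(-18799185/94) = 4 + 3759837/94 = 3760213/94 ≈ 40002.)
G = 3760213/94 ≈ 40002.
(G + (-26843 + 173864)*(-173483 - 158971))*(P*(-412) + 339608) = (3760213/94 + (-26843 + 173864)*(-173483 - 158971))*(-248*(-412) + 339608) = (3760213/94 + 147021*(-332454))*(102176 + 339608) = (3760213/94 - 48877719534)*441784 = -4594501875983/94*441784 = -1014888708389636836/47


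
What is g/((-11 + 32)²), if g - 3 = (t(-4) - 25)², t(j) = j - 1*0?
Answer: 844/441 ≈ 1.9138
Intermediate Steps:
t(j) = j (t(j) = j + 0 = j)
g = 844 (g = 3 + (-4 - 25)² = 3 + (-29)² = 3 + 841 = 844)
g/((-11 + 32)²) = 844/((-11 + 32)²) = 844/(21²) = 844/441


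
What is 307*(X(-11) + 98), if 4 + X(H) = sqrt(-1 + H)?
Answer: 28858 + 614*I*sqrt(3) ≈ 28858.0 + 1063.5*I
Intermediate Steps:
X(H) = -4 + sqrt(-1 + H)
307*(X(-11) + 98) = 307*((-4 + sqrt(-1 - 11)) + 98) = 307*((-4 + sqrt(-12)) + 98) = 307*((-4 + 2*I*sqrt(3)) + 98) = 307*(94 + 2*I*sqrt(3)) = 28858 + 614*I*sqrt(3)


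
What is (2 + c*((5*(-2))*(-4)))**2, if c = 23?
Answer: 850084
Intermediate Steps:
(2 + c*((5*(-2))*(-4)))**2 = (2 + 23*((5*(-2))*(-4)))**2 = (2 + 23*(-10*(-4)))**2 = (2 + 23*40)**2 = (2 + 920)**2 = 922**2 = 850084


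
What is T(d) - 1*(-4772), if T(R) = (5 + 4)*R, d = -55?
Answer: 4277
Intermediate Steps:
T(R) = 9*R
T(d) - 1*(-4772) = 9*(-55) - 1*(-4772) = -495 + 4772 = 4277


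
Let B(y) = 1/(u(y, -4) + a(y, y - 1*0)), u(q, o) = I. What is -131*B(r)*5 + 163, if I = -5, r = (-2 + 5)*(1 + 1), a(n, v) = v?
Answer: -492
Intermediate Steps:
r = 6 (r = 3*2 = 6)
u(q, o) = -5
B(y) = 1/(-5 + y) (B(y) = 1/(-5 + (y - 1*0)) = 1/(-5 + (y + 0)) = 1/(-5 + y))
-131*B(r)*5 + 163 = -131*5/(-5 + 6) + 163 = -131*5/1 + 163 = -131*5 + 163 = -655 + 163 = -492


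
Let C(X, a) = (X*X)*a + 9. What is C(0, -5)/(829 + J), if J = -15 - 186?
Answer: 9/628 ≈ 0.014331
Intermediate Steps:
C(X, a) = 9 + a*X**2 (C(X, a) = X**2*a + 9 = a*X**2 + 9 = 9 + a*X**2)
J = -201
C(0, -5)/(829 + J) = (9 - 5*0**2)/(829 - 201) = (9 - 5*0)/628 = (9 + 0)*(1/628) = 9*(1/628) = 9/628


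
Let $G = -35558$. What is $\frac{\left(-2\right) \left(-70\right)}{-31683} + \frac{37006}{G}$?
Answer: $- \frac{588719609}{563292057} \approx -1.0451$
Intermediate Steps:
$\frac{\left(-2\right) \left(-70\right)}{-31683} + \frac{37006}{G} = \frac{\left(-2\right) \left(-70\right)}{-31683} + \frac{37006}{-35558} = 140 \left(- \frac{1}{31683}\right) + 37006 \left(- \frac{1}{35558}\right) = - \frac{140}{31683} - \frac{18503}{17779} = - \frac{588719609}{563292057}$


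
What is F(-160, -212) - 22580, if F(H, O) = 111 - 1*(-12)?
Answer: -22457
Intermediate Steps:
F(H, O) = 123 (F(H, O) = 111 + 12 = 123)
F(-160, -212) - 22580 = 123 - 22580 = -22457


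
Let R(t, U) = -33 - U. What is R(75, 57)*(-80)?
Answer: 7200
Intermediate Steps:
R(75, 57)*(-80) = (-33 - 1*57)*(-80) = (-33 - 57)*(-80) = -90*(-80) = 7200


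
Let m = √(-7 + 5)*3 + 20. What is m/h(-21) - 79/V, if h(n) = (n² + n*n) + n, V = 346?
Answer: -61099/297906 + I*√2/287 ≈ -0.20509 + 0.0049276*I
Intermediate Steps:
m = 20 + 3*I*√2 (m = √(-2)*3 + 20 = (I*√2)*3 + 20 = 3*I*√2 + 20 = 20 + 3*I*√2 ≈ 20.0 + 4.2426*I)
h(n) = n + 2*n² (h(n) = (n² + n²) + n = 2*n² + n = n + 2*n²)
m/h(-21) - 79/V = (20 + 3*I*√2)/((-21*(1 + 2*(-21)))) - 79/346 = (20 + 3*I*√2)/((-21*(1 - 42))) - 79*1/346 = (20 + 3*I*√2)/((-21*(-41))) - 79/346 = (20 + 3*I*√2)/861 - 79/346 = (20 + 3*I*√2)*(1/861) - 79/346 = (20/861 + I*√2/287) - 79/346 = -61099/297906 + I*√2/287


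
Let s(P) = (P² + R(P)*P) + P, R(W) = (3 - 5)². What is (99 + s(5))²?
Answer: 22201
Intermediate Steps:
R(W) = 4 (R(W) = (-2)² = 4)
s(P) = P² + 5*P (s(P) = (P² + 4*P) + P = P² + 5*P)
(99 + s(5))² = (99 + 5*(5 + 5))² = (99 + 5*10)² = (99 + 50)² = 149² = 22201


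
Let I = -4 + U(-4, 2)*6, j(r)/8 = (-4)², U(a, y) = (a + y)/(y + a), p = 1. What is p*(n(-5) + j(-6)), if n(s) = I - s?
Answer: 135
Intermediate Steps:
U(a, y) = 1 (U(a, y) = (a + y)/(a + y) = 1)
j(r) = 128 (j(r) = 8*(-4)² = 8*16 = 128)
I = 2 (I = -4 + 1*6 = -4 + 6 = 2)
n(s) = 2 - s
p*(n(-5) + j(-6)) = 1*((2 - 1*(-5)) + 128) = 1*((2 + 5) + 128) = 1*(7 + 128) = 1*135 = 135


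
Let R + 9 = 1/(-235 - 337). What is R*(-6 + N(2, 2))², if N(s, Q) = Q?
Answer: -20596/143 ≈ -144.03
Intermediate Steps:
R = -5149/572 (R = -9 + 1/(-235 - 337) = -9 + 1/(-572) = -9 - 1/572 = -5149/572 ≈ -9.0018)
R*(-6 + N(2, 2))² = -5149*(-6 + 2)²/572 = -5149/572*(-4)² = -5149/572*16 = -20596/143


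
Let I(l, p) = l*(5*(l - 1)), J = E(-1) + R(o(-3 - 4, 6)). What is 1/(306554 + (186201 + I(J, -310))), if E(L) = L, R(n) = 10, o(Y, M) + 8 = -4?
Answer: 1/493115 ≈ 2.0279e-6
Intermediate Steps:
o(Y, M) = -12 (o(Y, M) = -8 - 4 = -12)
J = 9 (J = -1 + 10 = 9)
I(l, p) = l*(-5 + 5*l) (I(l, p) = l*(5*(-1 + l)) = l*(-5 + 5*l))
1/(306554 + (186201 + I(J, -310))) = 1/(306554 + (186201 + 5*9*(-1 + 9))) = 1/(306554 + (186201 + 5*9*8)) = 1/(306554 + (186201 + 360)) = 1/(306554 + 186561) = 1/493115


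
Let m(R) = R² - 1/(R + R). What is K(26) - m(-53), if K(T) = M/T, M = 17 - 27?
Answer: -3871345/1378 ≈ -2809.4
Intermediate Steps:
M = -10
K(T) = -10/T
m(R) = R² - 1/(2*R)
K(26) - m(-53) = -10/26 - (-½ + (-53)³)/(-53) = -10*1/26 - (-1)*(-½ - 148877)/53 = -5/13 - (-1)*(-297755)/(53*2) = -5/13 - 1*297755/106 = -5/13 - 297755/106 = -3871345/1378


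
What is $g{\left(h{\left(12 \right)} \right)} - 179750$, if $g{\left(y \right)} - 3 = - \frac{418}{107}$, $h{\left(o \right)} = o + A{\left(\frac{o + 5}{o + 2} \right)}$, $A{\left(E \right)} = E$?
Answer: $- \frac{19233347}{107} \approx -1.7975 \cdot 10^{5}$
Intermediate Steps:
$h{\left(o \right)} = o + \frac{5 + o}{2 + o}$ ($h{\left(o \right)} = o + \frac{o + 5}{o + 2} = o + \frac{5 + o}{2 + o}$)
$g{\left(y \right)} = - \frac{97}{107}$ ($g{\left(y \right)} = 3 - \frac{418}{107} = - \frac{97}{107}$)
$g{\left(h{\left(12 \right)} \right)} - 179750 = - \frac{97}{107} - 179750 = - \frac{19233347}{107}$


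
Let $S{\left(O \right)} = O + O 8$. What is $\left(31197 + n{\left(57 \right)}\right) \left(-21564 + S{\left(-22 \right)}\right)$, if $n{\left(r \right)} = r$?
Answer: $-680149548$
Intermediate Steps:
$S{\left(O \right)} = 9 O$ ($S{\left(O \right)} = O + 8 O = 9 O$)
$\left(31197 + n{\left(57 \right)}\right) \left(-21564 + S{\left(-22 \right)}\right) = \left(31197 + 57\right) \left(-21564 + 9 \left(-22\right)\right) = 31254 \left(-21564 - 198\right) = 31254 \left(-21762\right) = -680149548$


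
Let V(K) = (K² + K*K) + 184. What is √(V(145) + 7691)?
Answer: 5*√1997 ≈ 223.44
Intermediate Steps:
V(K) = 184 + 2*K² (V(K) = (K² + K²) + 184 = 2*K² + 184 = 184 + 2*K²)
√(V(145) + 7691) = √((184 + 2*145²) + 7691) = √((184 + 2*21025) + 7691) = √((184 + 42050) + 7691) = √(42234 + 7691) = √49925 = 5*√1997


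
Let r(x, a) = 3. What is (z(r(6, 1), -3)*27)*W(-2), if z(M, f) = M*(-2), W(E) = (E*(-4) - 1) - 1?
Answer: -972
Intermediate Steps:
W(E) = -2 - 4*E (W(E) = (-4*E - 1) - 1 = (-1 - 4*E) - 1 = -2 - 4*E)
z(M, f) = -2*M
(z(r(6, 1), -3)*27)*W(-2) = (-2*3*27)*(-2 - 4*(-2)) = (-6*27)*(-2 + 8) = -162*6 = -972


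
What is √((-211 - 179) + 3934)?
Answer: 2*√886 ≈ 59.531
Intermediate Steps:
√((-211 - 179) + 3934) = √(-390 + 3934) = √3544 = 2*√886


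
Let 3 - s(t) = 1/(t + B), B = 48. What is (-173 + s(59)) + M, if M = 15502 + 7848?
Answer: 2480259/107 ≈ 23180.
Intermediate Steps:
s(t) = 3 - 1/(48 + t) (s(t) = 3 - 1/(t + 48) = 3 - 1/(48 + t))
M = 23350
(-173 + s(59)) + M = (-173 + (143 + 3*59)/(48 + 59)) + 23350 = (-173 + (143 + 177)/107) + 23350 = (-173 + (1/107)*320) + 23350 = (-173 + 320/107) + 23350 = -18191/107 + 23350 = 2480259/107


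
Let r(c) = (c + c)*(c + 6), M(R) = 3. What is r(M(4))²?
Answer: 2916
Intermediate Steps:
r(c) = 2*c*(6 + c) (r(c) = (2*c)*(6 + c) = 2*c*(6 + c))
r(M(4))² = (2*3*(6 + 3))² = (2*3*9)² = 54² = 2916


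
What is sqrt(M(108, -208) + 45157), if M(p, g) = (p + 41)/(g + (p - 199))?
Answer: sqrt(4037036406)/299 ≈ 212.50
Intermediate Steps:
M(p, g) = (41 + p)/(-199 + g + p) (M(p, g) = (41 + p)/(g + (-199 + p)) = (41 + p)/(-199 + g + p))
sqrt(M(108, -208) + 45157) = sqrt((41 + 108)/(-199 - 208 + 108) + 45157) = sqrt(149/(-299) + 45157) = sqrt(-1/299*149 + 45157) = sqrt(-149/299 + 45157) = sqrt(13501794/299) = sqrt(4037036406)/299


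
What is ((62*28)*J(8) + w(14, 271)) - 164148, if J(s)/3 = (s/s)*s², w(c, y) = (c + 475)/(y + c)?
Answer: 16070743/95 ≈ 1.6917e+5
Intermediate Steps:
w(c, y) = (475 + c)/(c + y)
J(s) = 3*s² (J(s) = 3*((s/s)*s²) = 3*(1*s²) = 3*s²)
((62*28)*J(8) + w(14, 271)) - 164148 = ((62*28)*(3*8²) + (475 + 14)/(14 + 271)) - 164148 = (1736*(3*64) + 489/285) - 164148 = (1736*192 + (1/285)*489) - 164148 = (333312 + 163/95) - 164148 = 31664803/95 - 164148 = 16070743/95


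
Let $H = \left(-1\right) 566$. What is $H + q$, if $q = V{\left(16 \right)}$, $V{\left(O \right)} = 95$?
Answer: $-471$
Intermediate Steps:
$H = -566$
$q = 95$
$H + q = -566 + 95 = -471$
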